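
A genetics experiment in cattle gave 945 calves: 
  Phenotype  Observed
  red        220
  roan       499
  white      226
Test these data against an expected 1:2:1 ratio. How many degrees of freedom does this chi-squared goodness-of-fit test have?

A goodness-of-fit test with 3 phenotype classes has df = 3 − 1 = 2.

2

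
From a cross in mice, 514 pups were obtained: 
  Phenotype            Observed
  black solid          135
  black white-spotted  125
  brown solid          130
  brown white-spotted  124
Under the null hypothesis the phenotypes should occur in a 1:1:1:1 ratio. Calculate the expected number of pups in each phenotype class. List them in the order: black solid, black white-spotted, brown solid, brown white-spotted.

Expected counts for N = 514 under a 1:1:1:1 ratio (total parts = 4):
  black solid: 514 × 1/4 = 128.5
  black white-spotted: 514 × 1/4 = 128.5
  brown solid: 514 × 1/4 = 128.5
  brown white-spotted: 514 × 1/4 = 128.5

128.5, 128.5, 128.5, 128.5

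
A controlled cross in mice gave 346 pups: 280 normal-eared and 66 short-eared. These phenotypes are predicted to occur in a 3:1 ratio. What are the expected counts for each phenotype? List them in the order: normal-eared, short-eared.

259.5, 86.5

Total ratio parts = 4. Expected numbers out of 346:
  normal-eared: 346 × 3/4 = 259.5
  short-eared: 346 × 1/4 = 86.5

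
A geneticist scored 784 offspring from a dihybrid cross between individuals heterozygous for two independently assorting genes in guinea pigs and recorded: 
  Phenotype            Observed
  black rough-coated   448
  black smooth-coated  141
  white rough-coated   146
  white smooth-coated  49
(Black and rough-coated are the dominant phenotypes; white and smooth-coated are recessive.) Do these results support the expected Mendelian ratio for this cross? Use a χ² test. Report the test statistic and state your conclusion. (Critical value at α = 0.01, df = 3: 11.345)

A dihybrid F₂ with independent assortment and complete dominance at both loci gives a 9:3:3:1 phenotypic ratio.
The 9:3:3:1 ratio has 16 parts, so with N = 784 the expected counts are:
  black rough-coated: 784 × 9/16 = 441
  black smooth-coated: 784 × 3/16 = 147
  white rough-coated: 784 × 3/16 = 147
  white smooth-coated: 784 × 1/16 = 49
χ² = Σ (O − E)² / E
  black rough-coated: (448 − 441)² / 441 = 0.1111
  black smooth-coated: (141 − 147)² / 147 = 0.2449
  white rough-coated: (146 − 147)² / 147 = 0.0068
  white smooth-coated: (49 − 49)² / 49 = 0.0000
χ² = 0.1111 + 0.2449 + 0.0068 + 0.0000 = 0.3628 ≈ 0.363
Degrees of freedom = 4 − 1 = 3; critical value at α = 0.01 is 11.345.
Since 0.363 < 11.345, we fail to reject the null hypothesis — the data are consistent with the 9:3:3:1 ratio.

0.363; consistent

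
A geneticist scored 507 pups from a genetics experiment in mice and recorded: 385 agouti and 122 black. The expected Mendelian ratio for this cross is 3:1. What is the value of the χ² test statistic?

Under the 3:1 hypothesis (Σ ratio = 4, N = 507):
  agouti: 507 × 3/4 = 380.25
  black: 507 × 1/4 = 126.75
χ² = Σ (O − E)² / E
  agouti: (385 − 380.25)² / 380.25 = 0.0593
  black: (122 − 126.75)² / 126.75 = 0.1780
χ² = 0.0593 + 0.1780 = 0.2373 ≈ 0.237

0.237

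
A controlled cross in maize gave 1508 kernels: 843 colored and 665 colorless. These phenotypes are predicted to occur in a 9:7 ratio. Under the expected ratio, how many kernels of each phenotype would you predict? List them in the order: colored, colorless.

Expected counts for N = 1508 under a 9:7 ratio (total parts = 16):
  colored: 1508 × 9/16 = 848.25
  colorless: 1508 × 7/16 = 659.75

848.25, 659.75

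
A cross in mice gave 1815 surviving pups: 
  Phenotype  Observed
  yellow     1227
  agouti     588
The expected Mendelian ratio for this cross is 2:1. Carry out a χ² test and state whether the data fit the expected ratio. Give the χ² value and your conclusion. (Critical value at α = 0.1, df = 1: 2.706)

Total ratio parts = 3. Expected numbers out of 1815:
  yellow: 1815 × 2/3 = 1210
  agouti: 1815 × 1/3 = 605
χ² = Σ (O − E)² / E
  yellow: (1227 − 1210)² / 1210 = 0.2388
  agouti: (588 − 605)² / 605 = 0.4777
χ² = 0.2388 + 0.4777 = 0.7165 ≈ 0.717
Degrees of freedom = 2 − 1 = 1; critical value at α = 0.1 is 2.706.
Since 0.717 < 2.706, we fail to reject the null hypothesis — the data are consistent with the 2:1 ratio.

0.717; consistent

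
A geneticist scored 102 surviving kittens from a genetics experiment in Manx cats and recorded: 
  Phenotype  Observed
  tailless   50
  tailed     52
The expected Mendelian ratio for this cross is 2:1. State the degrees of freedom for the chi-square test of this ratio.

A goodness-of-fit test with 2 phenotype classes has df = 2 − 1 = 1.

1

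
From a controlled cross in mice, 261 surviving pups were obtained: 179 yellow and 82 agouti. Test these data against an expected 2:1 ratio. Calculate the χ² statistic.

0.431

Total ratio parts = 3. Expected numbers out of 261:
  yellow: 261 × 2/3 = 174
  agouti: 261 × 1/3 = 87
χ² = Σ (O − E)² / E
  yellow: (179 − 174)² / 174 = 0.1437
  agouti: (82 − 87)² / 87 = 0.2874
χ² = 0.1437 + 0.2874 = 0.4311 ≈ 0.431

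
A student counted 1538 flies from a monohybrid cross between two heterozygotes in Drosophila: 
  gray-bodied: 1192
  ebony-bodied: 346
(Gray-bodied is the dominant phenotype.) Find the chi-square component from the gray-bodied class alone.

1.285

For a monohybrid cross between heterozygotes with complete dominance, the expected phenotypic ratio is 3:1.
Expected counts for N = 1538 under a 3:1 ratio (total parts = 4):
  gray-bodied: 1538 × 3/4 = 1153.5
  ebony-bodied: 1538 × 1/4 = 384.5
Contribution of gray-bodied: (1192 − 1153.5)² / 1153.5 = 1.2850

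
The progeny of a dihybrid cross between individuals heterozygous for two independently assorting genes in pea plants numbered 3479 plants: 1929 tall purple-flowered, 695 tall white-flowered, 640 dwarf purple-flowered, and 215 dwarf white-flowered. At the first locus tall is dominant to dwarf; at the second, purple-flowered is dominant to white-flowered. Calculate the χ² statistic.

3.452

A dihybrid F₂ with independent assortment and complete dominance at both loci gives a 9:3:3:1 phenotypic ratio.
Total ratio parts = 16. Expected numbers out of 3479:
  tall purple-flowered: 3479 × 9/16 = 1956.9375
  tall white-flowered: 3479 × 3/16 = 652.3125
  dwarf purple-flowered: 3479 × 3/16 = 652.3125
  dwarf white-flowered: 3479 × 1/16 = 217.4375
χ² = Σ (O − E)² / E
  tall purple-flowered: (1929 − 1956.9375)² / 1956.9375 = 0.3988
  tall white-flowered: (695 − 652.3125)² / 652.3125 = 2.7935
  dwarf purple-flowered: (640 − 652.3125)² / 652.3125 = 0.2324
  dwarf white-flowered: (215 − 217.4375)² / 217.4375 = 0.0273
χ² = 0.3988 + 2.7935 + 0.2324 + 0.0273 = 3.452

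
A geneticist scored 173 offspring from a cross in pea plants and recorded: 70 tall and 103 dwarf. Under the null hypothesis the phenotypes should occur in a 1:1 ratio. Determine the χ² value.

6.295

Under the 1:1 hypothesis (Σ ratio = 2, N = 173):
  tall: 173 × 1/2 = 86.5
  dwarf: 173 × 1/2 = 86.5
χ² = Σ (O − E)² / E
  tall: (70 − 86.5)² / 86.5 = 3.1474
  dwarf: (103 − 86.5)² / 86.5 = 3.1474
χ² = 3.1474 + 3.1474 = 6.2948 ≈ 6.295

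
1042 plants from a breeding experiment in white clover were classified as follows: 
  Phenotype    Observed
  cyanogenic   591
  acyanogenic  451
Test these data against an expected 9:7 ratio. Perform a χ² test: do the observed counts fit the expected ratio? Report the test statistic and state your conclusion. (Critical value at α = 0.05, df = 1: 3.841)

Expected counts for N = 1042 under a 9:7 ratio (total parts = 16):
  cyanogenic: 1042 × 9/16 = 586.125
  acyanogenic: 1042 × 7/16 = 455.875
χ² = Σ (O − E)² / E
  cyanogenic: (591 − 586.125)² / 586.125 = 0.0405
  acyanogenic: (451 − 455.875)² / 455.875 = 0.0521
χ² = 0.0405 + 0.0521 = 0.0926 ≈ 0.093
Degrees of freedom = 2 − 1 = 1; critical value at α = 0.05 is 3.841.
Since 0.093 < 3.841, we fail to reject the null hypothesis — the data are consistent with the 9:7 ratio.

0.093; consistent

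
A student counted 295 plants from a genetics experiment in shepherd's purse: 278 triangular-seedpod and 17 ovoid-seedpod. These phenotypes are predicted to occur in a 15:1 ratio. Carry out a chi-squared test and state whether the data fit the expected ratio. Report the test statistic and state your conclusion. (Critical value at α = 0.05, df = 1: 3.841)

0.120; consistent

The 15:1 ratio has 16 parts, so with N = 295 the expected counts are:
  triangular-seedpod: 295 × 15/16 = 276.5625
  ovoid-seedpod: 295 × 1/16 = 18.4375
χ² = Σ (O − E)² / E
  triangular-seedpod: (278 − 276.5625)² / 276.5625 = 0.0075
  ovoid-seedpod: (17 − 18.4375)² / 18.4375 = 0.1121
χ² = 0.0075 + 0.1121 = 0.1196 ≈ 0.120
Degrees of freedom = 2 − 1 = 1; critical value at α = 0.05 is 3.841.
Since 0.120 < 3.841, we fail to reject the null hypothesis — the data are consistent with the 15:1 ratio.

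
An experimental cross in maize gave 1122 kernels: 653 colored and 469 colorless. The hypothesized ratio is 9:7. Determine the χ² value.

1.733

Expected counts for N = 1122 under a 9:7 ratio (total parts = 16):
  colored: 1122 × 9/16 = 631.125
  colorless: 1122 × 7/16 = 490.875
χ² = Σ (O − E)² / E
  colored: (653 − 631.125)² / 631.125 = 0.7582
  colorless: (469 − 490.875)² / 490.875 = 0.9748
χ² = 0.7582 + 0.9748 = 1.733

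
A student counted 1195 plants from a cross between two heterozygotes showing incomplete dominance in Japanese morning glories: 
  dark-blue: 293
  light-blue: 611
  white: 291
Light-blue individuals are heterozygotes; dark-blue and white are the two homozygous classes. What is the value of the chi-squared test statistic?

With incomplete dominance, a heterozygote × heterozygote cross gives a 1:2:1 phenotypic ratio.
Expected counts for N = 1195 under a 1:2:1 ratio (total parts = 4):
  dark-blue: 1195 × 1/4 = 298.75
  light-blue: 1195 × 2/4 = 597.5
  white: 1195 × 1/4 = 298.75
χ² = Σ (O − E)² / E
  dark-blue: (293 − 298.75)² / 298.75 = 0.1107
  light-blue: (611 − 597.5)² / 597.5 = 0.3050
  white: (291 − 298.75)² / 298.75 = 0.2010
χ² = 0.1107 + 0.3050 + 0.2010 = 0.6167 ≈ 0.617

0.617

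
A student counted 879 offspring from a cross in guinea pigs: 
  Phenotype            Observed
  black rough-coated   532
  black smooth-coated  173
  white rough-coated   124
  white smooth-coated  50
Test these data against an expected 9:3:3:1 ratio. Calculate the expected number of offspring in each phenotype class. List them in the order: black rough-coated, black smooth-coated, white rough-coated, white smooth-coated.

494.4375, 164.8125, 164.8125, 54.9375

Under the 9:3:3:1 hypothesis (Σ ratio = 16, N = 879):
  black rough-coated: 879 × 9/16 = 494.4375
  black smooth-coated: 879 × 3/16 = 164.8125
  white rough-coated: 879 × 3/16 = 164.8125
  white smooth-coated: 879 × 1/16 = 54.9375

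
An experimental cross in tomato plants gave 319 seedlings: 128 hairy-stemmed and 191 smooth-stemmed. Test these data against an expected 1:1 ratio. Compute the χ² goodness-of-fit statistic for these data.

12.442

Total ratio parts = 2. Expected numbers out of 319:
  hairy-stemmed: 319 × 1/2 = 159.5
  smooth-stemmed: 319 × 1/2 = 159.5
χ² = Σ (O − E)² / E
  hairy-stemmed: (128 − 159.5)² / 159.5 = 6.2210
  smooth-stemmed: (191 − 159.5)² / 159.5 = 6.2210
χ² = 6.2210 + 6.2210 = 12.442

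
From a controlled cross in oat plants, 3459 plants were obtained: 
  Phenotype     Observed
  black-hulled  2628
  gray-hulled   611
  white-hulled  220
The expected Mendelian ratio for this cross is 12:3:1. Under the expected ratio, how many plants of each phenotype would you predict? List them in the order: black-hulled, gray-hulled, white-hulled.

The 12:3:1 ratio has 16 parts, so with N = 3459 the expected counts are:
  black-hulled: 3459 × 12/16 = 2594.25
  gray-hulled: 3459 × 3/16 = 648.5625
  white-hulled: 3459 × 1/16 = 216.1875

2594.25, 648.5625, 216.1875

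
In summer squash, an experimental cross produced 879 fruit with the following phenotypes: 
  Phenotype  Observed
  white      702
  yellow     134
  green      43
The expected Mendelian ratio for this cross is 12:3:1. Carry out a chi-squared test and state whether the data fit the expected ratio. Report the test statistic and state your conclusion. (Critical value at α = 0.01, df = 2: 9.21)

11.127; not consistent

The 12:3:1 ratio has 16 parts, so with N = 879 the expected counts are:
  white: 879 × 12/16 = 659.25
  yellow: 879 × 3/16 = 164.8125
  green: 879 × 1/16 = 54.9375
χ² = Σ (O − E)² / E
  white: (702 − 659.25)² / 659.25 = 2.7722
  yellow: (134 − 164.8125)² / 164.8125 = 5.7605
  green: (43 − 54.9375)² / 54.9375 = 2.5939
χ² = 2.7722 + 5.7605 + 2.5939 = 11.1266 ≈ 11.127
Degrees of freedom = 3 − 1 = 2; critical value at α = 0.01 is 9.21.
Since 11.127 > 9.21, we reject the null hypothesis — the data do not fit the 12:3:1 ratio.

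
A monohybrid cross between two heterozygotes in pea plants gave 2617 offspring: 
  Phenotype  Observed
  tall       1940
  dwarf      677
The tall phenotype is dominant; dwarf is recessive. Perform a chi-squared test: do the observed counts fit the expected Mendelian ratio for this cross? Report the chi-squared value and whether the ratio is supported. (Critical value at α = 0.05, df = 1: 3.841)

For a monohybrid cross between heterozygotes with complete dominance, the expected phenotypic ratio is 3:1.
Total ratio parts = 4. Expected numbers out of 2617:
  tall: 2617 × 3/4 = 1962.75
  dwarf: 2617 × 1/4 = 654.25
χ² = Σ (O − E)² / E
  tall: (1940 − 1962.75)² / 1962.75 = 0.2637
  dwarf: (677 − 654.25)² / 654.25 = 0.7911
χ² = 0.2637 + 0.7911 = 1.0548 ≈ 1.055
Degrees of freedom = 2 − 1 = 1; critical value at α = 0.05 is 3.841.
Since 1.055 < 3.841, we fail to reject the null hypothesis — the data are consistent with the 3:1 ratio.

1.055; consistent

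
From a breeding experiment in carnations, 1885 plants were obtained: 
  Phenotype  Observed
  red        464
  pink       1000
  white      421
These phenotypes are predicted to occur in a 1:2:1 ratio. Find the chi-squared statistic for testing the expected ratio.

8.978

Expected counts for N = 1885 under a 1:2:1 ratio (total parts = 4):
  red: 1885 × 1/4 = 471.25
  pink: 1885 × 2/4 = 942.5
  white: 1885 × 1/4 = 471.25
χ² = Σ (O − E)² / E
  red: (464 − 471.25)² / 471.25 = 0.1115
  pink: (1000 − 942.5)² / 942.5 = 3.5080
  white: (421 − 471.25)² / 471.25 = 5.3582
χ² = 0.1115 + 3.5080 + 5.3582 = 8.9777 ≈ 8.978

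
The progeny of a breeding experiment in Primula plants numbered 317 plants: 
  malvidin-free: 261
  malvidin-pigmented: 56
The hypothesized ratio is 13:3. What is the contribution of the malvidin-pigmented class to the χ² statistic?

The 13:3 ratio has 16 parts, so with N = 317 the expected counts are:
  malvidin-free: 317 × 13/16 = 257.5625
  malvidin-pigmented: 317 × 3/16 = 59.4375
Contribution of malvidin-pigmented: (56 − 59.4375)² / 59.4375 = 0.1988

0.199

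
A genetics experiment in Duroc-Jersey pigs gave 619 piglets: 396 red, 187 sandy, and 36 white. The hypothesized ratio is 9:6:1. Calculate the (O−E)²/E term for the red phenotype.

The 9:6:1 ratio has 16 parts, so with N = 619 the expected counts are:
  red: 619 × 9/16 = 348.1875
  sandy: 619 × 6/16 = 232.125
  white: 619 × 1/16 = 38.6875
Contribution of red: (396 − 348.1875)² / 348.1875 = 6.5655

6.566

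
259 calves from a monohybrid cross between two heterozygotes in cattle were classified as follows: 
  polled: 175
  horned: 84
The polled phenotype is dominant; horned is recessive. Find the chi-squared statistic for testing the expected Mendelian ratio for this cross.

7.631

For a monohybrid cross between heterozygotes with complete dominance, the expected phenotypic ratio is 3:1.
The 3:1 ratio has 4 parts, so with N = 259 the expected counts are:
  polled: 259 × 3/4 = 194.25
  horned: 259 × 1/4 = 64.75
χ² = Σ (O − E)² / E
  polled: (175 − 194.25)² / 194.25 = 1.9077
  horned: (84 − 64.75)² / 64.75 = 5.7230
χ² = 1.9077 + 5.7230 = 7.6307 ≈ 7.631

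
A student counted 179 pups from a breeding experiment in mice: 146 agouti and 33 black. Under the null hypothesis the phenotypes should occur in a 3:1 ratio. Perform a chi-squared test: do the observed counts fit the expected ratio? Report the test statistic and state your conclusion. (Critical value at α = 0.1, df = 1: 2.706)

Total ratio parts = 4. Expected numbers out of 179:
  agouti: 179 × 3/4 = 134.25
  black: 179 × 1/4 = 44.75
χ² = Σ (O − E)² / E
  agouti: (146 − 134.25)² / 134.25 = 1.0284
  black: (33 − 44.75)² / 44.75 = 3.0852
χ² = 1.0284 + 3.0852 = 4.1136 ≈ 4.114
Degrees of freedom = 2 − 1 = 1; critical value at α = 0.1 is 2.706.
Since 4.114 > 2.706, we reject the null hypothesis — the data do not fit the 3:1 ratio.

4.114; not consistent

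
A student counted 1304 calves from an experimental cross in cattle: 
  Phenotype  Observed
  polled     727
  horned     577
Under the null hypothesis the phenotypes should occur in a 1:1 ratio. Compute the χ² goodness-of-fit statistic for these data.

17.255

Under the 1:1 hypothesis (Σ ratio = 2, N = 1304):
  polled: 1304 × 1/2 = 652
  horned: 1304 × 1/2 = 652
χ² = Σ (O − E)² / E
  polled: (727 − 652)² / 652 = 8.6273
  horned: (577 − 652)² / 652 = 8.6273
χ² = 8.6273 + 8.6273 = 17.2546 ≈ 17.255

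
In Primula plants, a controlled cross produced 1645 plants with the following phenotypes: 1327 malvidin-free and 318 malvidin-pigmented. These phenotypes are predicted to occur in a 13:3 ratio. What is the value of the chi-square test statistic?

The 13:3 ratio has 16 parts, so with N = 1645 the expected counts are:
  malvidin-free: 1645 × 13/16 = 1336.5625
  malvidin-pigmented: 1645 × 3/16 = 308.4375
χ² = Σ (O − E)² / E
  malvidin-free: (1327 − 1336.5625)² / 1336.5625 = 0.0684
  malvidin-pigmented: (318 − 308.4375)² / 308.4375 = 0.2965
χ² = 0.0684 + 0.2965 = 0.3649 ≈ 0.365

0.365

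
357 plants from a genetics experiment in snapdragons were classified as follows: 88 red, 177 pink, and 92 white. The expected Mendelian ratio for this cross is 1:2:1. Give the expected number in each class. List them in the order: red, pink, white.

Under the 1:2:1 hypothesis (Σ ratio = 4, N = 357):
  red: 357 × 1/4 = 89.25
  pink: 357 × 2/4 = 178.5
  white: 357 × 1/4 = 89.25

89.25, 178.5, 89.25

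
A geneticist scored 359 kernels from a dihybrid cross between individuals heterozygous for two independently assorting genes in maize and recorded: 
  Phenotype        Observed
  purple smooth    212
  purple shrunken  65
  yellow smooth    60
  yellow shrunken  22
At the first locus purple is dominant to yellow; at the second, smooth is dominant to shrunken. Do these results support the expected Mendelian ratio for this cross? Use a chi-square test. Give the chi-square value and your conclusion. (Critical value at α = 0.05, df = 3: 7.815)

1.384; consistent

A dihybrid F₂ with independent assortment and complete dominance at both loci gives a 9:3:3:1 phenotypic ratio.
The 9:3:3:1 ratio has 16 parts, so with N = 359 the expected counts are:
  purple smooth: 359 × 9/16 = 201.9375
  purple shrunken: 359 × 3/16 = 67.3125
  yellow smooth: 359 × 3/16 = 67.3125
  yellow shrunken: 359 × 1/16 = 22.4375
χ² = Σ (O − E)² / E
  purple smooth: (212 − 201.9375)² / 201.9375 = 0.5014
  purple shrunken: (65 − 67.3125)² / 67.3125 = 0.0794
  yellow smooth: (60 − 67.3125)² / 67.3125 = 0.7944
  yellow shrunken: (22 − 22.4375)² / 22.4375 = 0.0085
χ² = 0.5014 + 0.0794 + 0.7944 + 0.0085 = 1.3837 ≈ 1.384
Degrees of freedom = 4 − 1 = 3; critical value at α = 0.05 is 7.815.
Since 1.384 < 7.815, we fail to reject the null hypothesis — the data are consistent with the 9:3:3:1 ratio.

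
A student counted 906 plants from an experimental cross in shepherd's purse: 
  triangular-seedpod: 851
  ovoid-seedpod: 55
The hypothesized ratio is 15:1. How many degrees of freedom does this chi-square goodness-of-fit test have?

A goodness-of-fit test with 2 phenotype classes has df = 2 − 1 = 1.

1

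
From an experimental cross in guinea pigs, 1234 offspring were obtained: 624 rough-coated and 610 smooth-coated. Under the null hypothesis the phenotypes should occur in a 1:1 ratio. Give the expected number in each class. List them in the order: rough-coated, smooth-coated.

Total ratio parts = 2. Expected numbers out of 1234:
  rough-coated: 1234 × 1/2 = 617
  smooth-coated: 1234 × 1/2 = 617

617, 617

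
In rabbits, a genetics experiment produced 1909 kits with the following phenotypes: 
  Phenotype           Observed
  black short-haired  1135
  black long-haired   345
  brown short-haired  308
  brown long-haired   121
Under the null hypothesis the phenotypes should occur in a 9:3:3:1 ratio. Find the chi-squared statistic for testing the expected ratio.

10.945

The 9:3:3:1 ratio has 16 parts, so with N = 1909 the expected counts are:
  black short-haired: 1909 × 9/16 = 1073.8125
  black long-haired: 1909 × 3/16 = 357.9375
  brown short-haired: 1909 × 3/16 = 357.9375
  brown long-haired: 1909 × 1/16 = 119.3125
χ² = Σ (O − E)² / E
  black short-haired: (1135 − 1073.8125)² / 1073.8125 = 3.4866
  black long-haired: (345 − 357.9375)² / 357.9375 = 0.4676
  brown short-haired: (308 − 357.9375)² / 357.9375 = 6.9670
  brown long-haired: (121 − 119.3125)² / 119.3125 = 0.0239
χ² = 3.4866 + 0.4676 + 6.9670 + 0.0239 = 10.9451 ≈ 10.945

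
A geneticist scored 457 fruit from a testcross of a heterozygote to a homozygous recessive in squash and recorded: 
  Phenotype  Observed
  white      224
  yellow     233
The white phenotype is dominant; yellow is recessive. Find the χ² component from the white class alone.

0.089

A testcross of a heterozygote (Aa × aa) gives a 1:1 phenotypic ratio.
Total ratio parts = 2. Expected numbers out of 457:
  white: 457 × 1/2 = 228.5
  yellow: 457 × 1/2 = 228.5
Contribution of white: (224 − 228.5)² / 228.5 = 0.0886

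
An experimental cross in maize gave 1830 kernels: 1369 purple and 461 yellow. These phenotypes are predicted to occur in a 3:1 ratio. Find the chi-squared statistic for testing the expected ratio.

The 3:1 ratio has 4 parts, so with N = 1830 the expected counts are:
  purple: 1830 × 3/4 = 1372.5
  yellow: 1830 × 1/4 = 457.5
χ² = Σ (O − E)² / E
  purple: (1369 − 1372.5)² / 1372.5 = 0.0089
  yellow: (461 − 457.5)² / 457.5 = 0.0268
χ² = 0.0089 + 0.0268 = 0.0357 ≈ 0.036

0.036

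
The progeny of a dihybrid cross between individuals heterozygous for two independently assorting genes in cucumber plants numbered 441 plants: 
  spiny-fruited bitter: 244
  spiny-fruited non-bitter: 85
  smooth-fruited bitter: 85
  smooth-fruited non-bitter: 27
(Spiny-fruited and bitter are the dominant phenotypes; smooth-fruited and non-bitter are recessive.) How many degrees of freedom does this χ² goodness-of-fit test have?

A dihybrid F₂ with independent assortment and complete dominance at both loci gives a 9:3:3:1 phenotypic ratio.
A goodness-of-fit test with 4 phenotype classes has df = 4 − 1 = 3.

3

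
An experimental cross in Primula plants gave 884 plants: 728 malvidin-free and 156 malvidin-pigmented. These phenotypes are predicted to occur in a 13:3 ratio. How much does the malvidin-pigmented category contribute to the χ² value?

Total ratio parts = 16. Expected numbers out of 884:
  malvidin-free: 884 × 13/16 = 718.25
  malvidin-pigmented: 884 × 3/16 = 165.75
Contribution of malvidin-pigmented: (156 − 165.75)² / 165.75 = 0.5735

0.574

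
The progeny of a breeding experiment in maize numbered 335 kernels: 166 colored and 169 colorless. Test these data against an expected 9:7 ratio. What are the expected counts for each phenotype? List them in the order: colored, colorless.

188.4375, 146.5625

Expected counts for N = 335 under a 9:7 ratio (total parts = 16):
  colored: 335 × 9/16 = 188.4375
  colorless: 335 × 7/16 = 146.5625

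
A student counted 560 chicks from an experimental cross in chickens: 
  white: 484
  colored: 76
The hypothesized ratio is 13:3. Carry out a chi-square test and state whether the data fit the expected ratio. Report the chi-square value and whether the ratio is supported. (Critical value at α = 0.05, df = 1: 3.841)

Under the 13:3 hypothesis (Σ ratio = 16, N = 560):
  white: 560 × 13/16 = 455
  colored: 560 × 3/16 = 105
χ² = Σ (O − E)² / E
  white: (484 − 455)² / 455 = 1.8484
  colored: (76 − 105)² / 105 = 8.0095
χ² = 1.8484 + 8.0095 = 9.8579 ≈ 9.858
Degrees of freedom = 2 − 1 = 1; critical value at α = 0.05 is 3.841.
Since 9.858 > 3.841, we reject the null hypothesis — the data do not fit the 13:3 ratio.

9.858; not consistent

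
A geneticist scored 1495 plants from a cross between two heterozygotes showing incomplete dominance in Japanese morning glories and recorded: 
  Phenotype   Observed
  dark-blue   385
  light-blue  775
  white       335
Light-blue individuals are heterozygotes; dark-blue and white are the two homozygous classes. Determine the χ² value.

With incomplete dominance, a heterozygote × heterozygote cross gives a 1:2:1 phenotypic ratio.
Under the 1:2:1 hypothesis (Σ ratio = 4, N = 1495):
  dark-blue: 1495 × 1/4 = 373.75
  light-blue: 1495 × 2/4 = 747.5
  white: 1495 × 1/4 = 373.75
χ² = Σ (O − E)² / E
  dark-blue: (385 − 373.75)² / 373.75 = 0.3386
  light-blue: (775 − 747.5)² / 747.5 = 1.0117
  white: (335 − 373.75)² / 373.75 = 4.0176
χ² = 0.3386 + 1.0117 + 4.0176 = 5.3679 ≈ 5.368

5.368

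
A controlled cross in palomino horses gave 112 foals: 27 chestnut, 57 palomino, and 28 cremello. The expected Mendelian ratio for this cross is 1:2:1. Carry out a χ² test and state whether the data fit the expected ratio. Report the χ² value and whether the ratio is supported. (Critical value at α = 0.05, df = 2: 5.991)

Total ratio parts = 4. Expected numbers out of 112:
  chestnut: 112 × 1/4 = 28
  palomino: 112 × 2/4 = 56
  cremello: 112 × 1/4 = 28
χ² = Σ (O − E)² / E
  chestnut: (27 − 28)² / 28 = 0.0357
  palomino: (57 − 56)² / 56 = 0.0179
  cremello: (28 − 28)² / 28 = 0.0000
χ² = 0.0357 + 0.0179 + 0.0000 = 0.0536 ≈ 0.054
Degrees of freedom = 3 − 1 = 2; critical value at α = 0.05 is 5.991.
Since 0.054 < 5.991, we fail to reject the null hypothesis — the data are consistent with the 1:2:1 ratio.

0.054; consistent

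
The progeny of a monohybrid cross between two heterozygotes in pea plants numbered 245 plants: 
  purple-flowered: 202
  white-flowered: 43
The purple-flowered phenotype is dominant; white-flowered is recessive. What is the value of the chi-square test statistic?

For a monohybrid cross between heterozygotes with complete dominance, the expected phenotypic ratio is 3:1.
Under the 3:1 hypothesis (Σ ratio = 4, N = 245):
  purple-flowered: 245 × 3/4 = 183.75
  white-flowered: 245 × 1/4 = 61.25
χ² = Σ (O − E)² / E
  purple-flowered: (202 − 183.75)² / 183.75 = 1.8126
  white-flowered: (43 − 61.25)² / 61.25 = 5.4378
χ² = 1.8126 + 5.4378 = 7.2504 ≈ 7.250

7.250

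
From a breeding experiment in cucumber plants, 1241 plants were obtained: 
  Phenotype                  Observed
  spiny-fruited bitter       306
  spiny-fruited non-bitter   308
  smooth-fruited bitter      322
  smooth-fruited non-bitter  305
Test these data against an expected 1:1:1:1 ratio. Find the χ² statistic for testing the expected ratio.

The 1:1:1:1 ratio has 4 parts, so with N = 1241 the expected counts are:
  spiny-fruited bitter: 1241 × 1/4 = 310.25
  spiny-fruited non-bitter: 1241 × 1/4 = 310.25
  smooth-fruited bitter: 1241 × 1/4 = 310.25
  smooth-fruited non-bitter: 1241 × 1/4 = 310.25
χ² = Σ (O − E)² / E
  spiny-fruited bitter: (306 − 310.25)² / 310.25 = 0.0582
  spiny-fruited non-bitter: (308 − 310.25)² / 310.25 = 0.0163
  smooth-fruited bitter: (322 − 310.25)² / 310.25 = 0.4450
  smooth-fruited non-bitter: (305 − 310.25)² / 310.25 = 0.0888
χ² = 0.0582 + 0.0163 + 0.4450 + 0.0888 = 0.6083 ≈ 0.608

0.608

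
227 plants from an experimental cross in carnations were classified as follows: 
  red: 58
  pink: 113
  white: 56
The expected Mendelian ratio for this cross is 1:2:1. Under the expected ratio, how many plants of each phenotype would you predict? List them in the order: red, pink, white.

56.75, 113.5, 56.75

Total ratio parts = 4. Expected numbers out of 227:
  red: 227 × 1/4 = 56.75
  pink: 227 × 2/4 = 113.5
  white: 227 × 1/4 = 56.75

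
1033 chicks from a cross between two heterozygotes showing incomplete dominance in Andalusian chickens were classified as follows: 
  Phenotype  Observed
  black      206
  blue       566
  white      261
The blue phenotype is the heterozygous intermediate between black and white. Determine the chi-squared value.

With incomplete dominance, a heterozygote × heterozygote cross gives a 1:2:1 phenotypic ratio.
Under the 1:2:1 hypothesis (Σ ratio = 4, N = 1033):
  black: 1033 × 1/4 = 258.25
  blue: 1033 × 2/4 = 516.5
  white: 1033 × 1/4 = 258.25
χ² = Σ (O − E)² / E
  black: (206 − 258.25)² / 258.25 = 10.5714
  blue: (566 − 516.5)² / 516.5 = 4.7439
  white: (261 − 258.25)² / 258.25 = 0.0293
χ² = 10.5714 + 4.7439 + 0.0293 = 15.3446 ≈ 15.345

15.345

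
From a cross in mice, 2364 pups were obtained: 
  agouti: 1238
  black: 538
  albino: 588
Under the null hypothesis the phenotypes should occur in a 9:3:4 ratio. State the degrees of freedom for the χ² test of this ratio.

2

A goodness-of-fit test with 3 phenotype classes has df = 3 − 1 = 2.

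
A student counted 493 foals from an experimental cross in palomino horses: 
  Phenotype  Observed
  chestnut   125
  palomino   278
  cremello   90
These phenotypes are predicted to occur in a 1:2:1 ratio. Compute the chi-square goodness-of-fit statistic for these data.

13.020

Expected counts for N = 493 under a 1:2:1 ratio (total parts = 4):
  chestnut: 493 × 1/4 = 123.25
  palomino: 493 × 2/4 = 246.5
  cremello: 493 × 1/4 = 123.25
χ² = Σ (O − E)² / E
  chestnut: (125 − 123.25)² / 123.25 = 0.0248
  palomino: (278 − 246.5)² / 246.5 = 4.0254
  cremello: (90 − 123.25)² / 123.25 = 8.9701
χ² = 0.0248 + 4.0254 + 8.9701 = 13.0203 ≈ 13.020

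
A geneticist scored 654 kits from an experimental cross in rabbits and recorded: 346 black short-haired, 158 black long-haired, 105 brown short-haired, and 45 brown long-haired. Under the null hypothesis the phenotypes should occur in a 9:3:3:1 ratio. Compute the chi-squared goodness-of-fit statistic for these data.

Total ratio parts = 16. Expected numbers out of 654:
  black short-haired: 654 × 9/16 = 367.875
  black long-haired: 654 × 3/16 = 122.625
  brown short-haired: 654 × 3/16 = 122.625
  brown long-haired: 654 × 1/16 = 40.875
χ² = Σ (O − E)² / E
  black short-haired: (346 − 367.875)² / 367.875 = 1.3008
  black long-haired: (158 − 122.625)² / 122.625 = 10.2050
  brown short-haired: (105 − 122.625)² / 122.625 = 2.5333
  brown long-haired: (45 − 40.875)² / 40.875 = 0.4163
χ² = 1.3008 + 10.2050 + 2.5333 + 0.4163 = 14.4554 ≈ 14.455

14.455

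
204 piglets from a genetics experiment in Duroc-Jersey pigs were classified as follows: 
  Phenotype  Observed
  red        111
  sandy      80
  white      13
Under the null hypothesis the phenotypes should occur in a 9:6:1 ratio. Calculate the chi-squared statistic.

0.288

Under the 9:6:1 hypothesis (Σ ratio = 16, N = 204):
  red: 204 × 9/16 = 114.75
  sandy: 204 × 6/16 = 76.5
  white: 204 × 1/16 = 12.75
χ² = Σ (O − E)² / E
  red: (111 − 114.75)² / 114.75 = 0.1225
  sandy: (80 − 76.5)² / 76.5 = 0.1601
  white: (13 − 12.75)² / 12.75 = 0.0049
χ² = 0.1225 + 0.1601 + 0.0049 = 0.2875 ≈ 0.288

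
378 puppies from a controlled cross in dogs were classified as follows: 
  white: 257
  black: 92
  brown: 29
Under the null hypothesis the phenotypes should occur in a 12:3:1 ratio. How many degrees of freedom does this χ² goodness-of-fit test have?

A goodness-of-fit test with 3 phenotype classes has df = 3 − 1 = 2.

2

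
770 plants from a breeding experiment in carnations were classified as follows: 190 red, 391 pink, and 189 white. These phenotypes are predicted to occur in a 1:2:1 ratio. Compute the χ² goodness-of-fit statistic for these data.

0.190

Under the 1:2:1 hypothesis (Σ ratio = 4, N = 770):
  red: 770 × 1/4 = 192.5
  pink: 770 × 2/4 = 385
  white: 770 × 1/4 = 192.5
χ² = Σ (O − E)² / E
  red: (190 − 192.5)² / 192.5 = 0.0325
  pink: (391 − 385)² / 385 = 0.0935
  white: (189 − 192.5)² / 192.5 = 0.0636
χ² = 0.0325 + 0.0935 + 0.0636 = 0.1896 ≈ 0.190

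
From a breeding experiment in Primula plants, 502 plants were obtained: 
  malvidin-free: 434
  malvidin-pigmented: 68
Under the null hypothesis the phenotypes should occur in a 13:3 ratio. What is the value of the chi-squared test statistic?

The 13:3 ratio has 16 parts, so with N = 502 the expected counts are:
  malvidin-free: 502 × 13/16 = 407.875
  malvidin-pigmented: 502 × 3/16 = 94.125
χ² = Σ (O − E)² / E
  malvidin-free: (434 − 407.875)² / 407.875 = 1.6733
  malvidin-pigmented: (68 − 94.125)² / 94.125 = 7.2512
χ² = 1.6733 + 7.2512 = 8.9245 ≈ 8.925

8.925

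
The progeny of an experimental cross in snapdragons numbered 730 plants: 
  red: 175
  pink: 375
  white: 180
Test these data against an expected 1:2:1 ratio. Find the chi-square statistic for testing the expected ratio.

Under the 1:2:1 hypothesis (Σ ratio = 4, N = 730):
  red: 730 × 1/4 = 182.5
  pink: 730 × 2/4 = 365
  white: 730 × 1/4 = 182.5
χ² = Σ (O − E)² / E
  red: (175 − 182.5)² / 182.5 = 0.3082
  pink: (375 − 365)² / 365 = 0.2740
  white: (180 − 182.5)² / 182.5 = 0.0342
χ² = 0.3082 + 0.2740 + 0.0342 = 0.6164 ≈ 0.616

0.616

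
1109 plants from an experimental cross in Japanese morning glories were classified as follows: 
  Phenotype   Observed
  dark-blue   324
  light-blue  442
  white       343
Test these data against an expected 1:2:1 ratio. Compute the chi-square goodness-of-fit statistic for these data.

Total ratio parts = 4. Expected numbers out of 1109:
  dark-blue: 1109 × 1/4 = 277.25
  light-blue: 1109 × 2/4 = 554.5
  white: 1109 × 1/4 = 277.25
χ² = Σ (O − E)² / E
  dark-blue: (324 − 277.25)² / 277.25 = 7.8830
  light-blue: (442 − 554.5)² / 554.5 = 22.8246
  white: (343 − 277.25)² / 277.25 = 15.5927
χ² = 7.8830 + 22.8246 + 15.5927 = 46.3003 ≈ 46.300

46.300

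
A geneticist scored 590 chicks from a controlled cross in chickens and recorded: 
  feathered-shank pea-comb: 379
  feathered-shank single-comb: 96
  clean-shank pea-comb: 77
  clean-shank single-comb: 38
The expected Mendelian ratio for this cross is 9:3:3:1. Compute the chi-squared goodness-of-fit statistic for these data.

18.880

Under the 9:3:3:1 hypothesis (Σ ratio = 16, N = 590):
  feathered-shank pea-comb: 590 × 9/16 = 331.875
  feathered-shank single-comb: 590 × 3/16 = 110.625
  clean-shank pea-comb: 590 × 3/16 = 110.625
  clean-shank single-comb: 590 × 1/16 = 36.875
χ² = Σ (O − E)² / E
  feathered-shank pea-comb: (379 − 331.875)² / 331.875 = 6.6916
  feathered-shank single-comb: (96 − 110.625)² / 110.625 = 1.9335
  clean-shank pea-comb: (77 − 110.625)² / 110.625 = 10.2205
  clean-shank single-comb: (38 − 36.875)² / 36.875 = 0.0343
χ² = 6.6916 + 1.9335 + 10.2205 + 0.0343 = 18.8799 ≈ 18.880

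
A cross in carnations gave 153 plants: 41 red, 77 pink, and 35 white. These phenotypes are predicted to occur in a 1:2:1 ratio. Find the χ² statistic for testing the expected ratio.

Under the 1:2:1 hypothesis (Σ ratio = 4, N = 153):
  red: 153 × 1/4 = 38.25
  pink: 153 × 2/4 = 76.5
  white: 153 × 1/4 = 38.25
χ² = Σ (O − E)² / E
  red: (41 − 38.25)² / 38.25 = 0.1977
  pink: (77 − 76.5)² / 76.5 = 0.0033
  white: (35 − 38.25)² / 38.25 = 0.2761
χ² = 0.1977 + 0.0033 + 0.2761 = 0.4771 ≈ 0.477

0.477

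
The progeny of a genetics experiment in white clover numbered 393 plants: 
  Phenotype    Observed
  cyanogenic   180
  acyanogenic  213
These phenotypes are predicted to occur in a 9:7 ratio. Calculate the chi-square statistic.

17.434

Under the 9:7 hypothesis (Σ ratio = 16, N = 393):
  cyanogenic: 393 × 9/16 = 221.0625
  acyanogenic: 393 × 7/16 = 171.9375
χ² = Σ (O − E)² / E
  cyanogenic: (180 − 221.0625)² / 221.0625 = 7.6274
  acyanogenic: (213 − 171.9375)² / 171.9375 = 9.8066
χ² = 7.6274 + 9.8066 = 17.434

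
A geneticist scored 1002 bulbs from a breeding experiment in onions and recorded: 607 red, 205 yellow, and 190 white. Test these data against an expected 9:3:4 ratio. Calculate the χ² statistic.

19.511

Expected counts for N = 1002 under a 9:3:4 ratio (total parts = 16):
  red: 1002 × 9/16 = 563.625
  yellow: 1002 × 3/16 = 187.875
  white: 1002 × 4/16 = 250.5
χ² = Σ (O − E)² / E
  red: (607 − 563.625)² / 563.625 = 3.3380
  yellow: (205 − 187.875)² / 187.875 = 1.5610
  white: (190 − 250.5)² / 250.5 = 14.6118
χ² = 3.3380 + 1.5610 + 14.6118 = 19.5108 ≈ 19.511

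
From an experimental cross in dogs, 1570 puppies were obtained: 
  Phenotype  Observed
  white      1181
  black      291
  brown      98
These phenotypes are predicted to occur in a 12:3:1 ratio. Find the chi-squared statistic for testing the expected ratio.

The 12:3:1 ratio has 16 parts, so with N = 1570 the expected counts are:
  white: 1570 × 12/16 = 1177.5
  black: 1570 × 3/16 = 294.375
  brown: 1570 × 1/16 = 98.125
χ² = Σ (O − E)² / E
  white: (1181 − 1177.5)² / 1177.5 = 0.0104
  black: (291 − 294.375)² / 294.375 = 0.0387
  brown: (98 − 98.125)² / 98.125 = 0.0002
χ² = 0.0104 + 0.0387 + 0.0002 = 0.0493 ≈ 0.049

0.049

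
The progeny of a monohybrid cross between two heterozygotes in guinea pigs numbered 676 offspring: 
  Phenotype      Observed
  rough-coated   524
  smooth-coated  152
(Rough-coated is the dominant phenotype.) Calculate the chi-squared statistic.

2.280

For a monohybrid cross between heterozygotes with complete dominance, the expected phenotypic ratio is 3:1.
Under the 3:1 hypothesis (Σ ratio = 4, N = 676):
  rough-coated: 676 × 3/4 = 507
  smooth-coated: 676 × 1/4 = 169
χ² = Σ (O − E)² / E
  rough-coated: (524 − 507)² / 507 = 0.5700
  smooth-coated: (152 − 169)² / 169 = 1.7101
χ² = 0.5700 + 1.7101 = 2.2801 ≈ 2.280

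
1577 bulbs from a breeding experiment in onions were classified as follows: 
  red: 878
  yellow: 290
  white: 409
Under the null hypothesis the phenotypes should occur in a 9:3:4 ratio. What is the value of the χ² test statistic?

0.754

Expected counts for N = 1577 under a 9:3:4 ratio (total parts = 16):
  red: 1577 × 9/16 = 887.0625
  yellow: 1577 × 3/16 = 295.6875
  white: 1577 × 4/16 = 394.25
χ² = Σ (O − E)² / E
  red: (878 − 887.0625)² / 887.0625 = 0.0926
  yellow: (290 − 295.6875)² / 295.6875 = 0.1094
  white: (409 − 394.25)² / 394.25 = 0.5518
χ² = 0.0926 + 0.1094 + 0.5518 = 0.7538 ≈ 0.754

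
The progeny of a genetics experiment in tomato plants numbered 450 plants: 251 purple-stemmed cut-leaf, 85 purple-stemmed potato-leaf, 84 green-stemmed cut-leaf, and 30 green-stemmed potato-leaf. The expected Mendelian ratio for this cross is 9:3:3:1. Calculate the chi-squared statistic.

0.149

The 9:3:3:1 ratio has 16 parts, so with N = 450 the expected counts are:
  purple-stemmed cut-leaf: 450 × 9/16 = 253.125
  purple-stemmed potato-leaf: 450 × 3/16 = 84.375
  green-stemmed cut-leaf: 450 × 3/16 = 84.375
  green-stemmed potato-leaf: 450 × 1/16 = 28.125
χ² = Σ (O − E)² / E
  purple-stemmed cut-leaf: (251 − 253.125)² / 253.125 = 0.0178
  purple-stemmed potato-leaf: (85 − 84.375)² / 84.375 = 0.0046
  green-stemmed cut-leaf: (84 − 84.375)² / 84.375 = 0.0017
  green-stemmed potato-leaf: (30 − 28.125)² / 28.125 = 0.1250
χ² = 0.0178 + 0.0046 + 0.0017 + 0.1250 = 0.1491 ≈ 0.149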